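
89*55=4895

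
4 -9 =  -5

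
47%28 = 19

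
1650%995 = 655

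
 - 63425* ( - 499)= 31649075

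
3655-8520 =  - 4865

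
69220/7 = 69220/7= 9888.57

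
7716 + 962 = 8678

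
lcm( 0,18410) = 0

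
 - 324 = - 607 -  - 283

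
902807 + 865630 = 1768437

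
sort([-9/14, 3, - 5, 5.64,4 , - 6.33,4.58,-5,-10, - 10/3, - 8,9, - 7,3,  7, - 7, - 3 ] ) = [ - 10, - 8,-7,-7,-6.33, - 5, -5, - 10/3, - 3, - 9/14,3 , 3,4,4.58,  5.64, 7,  9] 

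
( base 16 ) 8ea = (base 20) 5e2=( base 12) 13A2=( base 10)2282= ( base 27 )33E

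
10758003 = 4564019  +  6193984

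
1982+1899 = 3881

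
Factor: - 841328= -2^4*52583^1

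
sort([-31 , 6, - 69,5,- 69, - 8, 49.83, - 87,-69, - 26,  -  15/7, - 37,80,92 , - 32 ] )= [ - 87, - 69,- 69,  -  69, - 37,-32,-31 , - 26, - 8,- 15/7, 5,6, 49.83, 80, 92 ]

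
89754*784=70367136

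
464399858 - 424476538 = 39923320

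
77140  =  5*15428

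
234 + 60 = 294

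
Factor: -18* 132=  -2^3 * 3^3*11^1 = - 2376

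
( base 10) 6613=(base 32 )6el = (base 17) 15F0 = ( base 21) EKJ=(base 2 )1100111010101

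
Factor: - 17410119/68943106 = -2^( - 1 )*3^1*5803373^1*34471553^( - 1) 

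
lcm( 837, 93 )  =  837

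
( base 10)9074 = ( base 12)5302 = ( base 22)IGA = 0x2372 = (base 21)kc2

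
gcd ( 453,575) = 1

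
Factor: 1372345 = 5^1*13^1* 43^1*491^1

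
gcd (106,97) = 1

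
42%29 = 13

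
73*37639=2747647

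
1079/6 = 1079/6 = 179.83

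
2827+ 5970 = 8797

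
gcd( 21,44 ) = 1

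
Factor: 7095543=3^1 * 7^2*13^1*47^1*79^1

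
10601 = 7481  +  3120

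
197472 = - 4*( - 49368 ) 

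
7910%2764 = 2382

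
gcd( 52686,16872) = 6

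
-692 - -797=105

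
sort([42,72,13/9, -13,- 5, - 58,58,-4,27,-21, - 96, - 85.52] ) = [ - 96,-85.52,-58, - 21, - 13, - 5, - 4, 13/9, 27,42,58  ,  72] 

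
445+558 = 1003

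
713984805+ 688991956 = 1402976761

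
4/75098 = 2/37549 = 0.00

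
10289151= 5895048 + 4394103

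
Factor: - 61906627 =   -  43^1*389^1*3701^1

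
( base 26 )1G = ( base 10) 42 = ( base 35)17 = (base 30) 1c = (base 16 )2A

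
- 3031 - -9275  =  6244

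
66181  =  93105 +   -  26924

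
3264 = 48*68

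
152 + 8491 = 8643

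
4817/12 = 4817/12 = 401.42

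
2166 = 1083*2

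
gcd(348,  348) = 348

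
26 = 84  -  58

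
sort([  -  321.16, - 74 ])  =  [ - 321.16,- 74]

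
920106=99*9294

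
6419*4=25676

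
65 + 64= 129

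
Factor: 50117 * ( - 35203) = -7^1*23^1 * 47^1*107^1*2179^1 = - 1764268751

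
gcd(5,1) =1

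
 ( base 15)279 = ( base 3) 202220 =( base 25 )me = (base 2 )1000110100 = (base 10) 564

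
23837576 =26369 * 904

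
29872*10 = 298720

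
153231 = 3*51077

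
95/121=95/121 = 0.79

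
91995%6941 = 1762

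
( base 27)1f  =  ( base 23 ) 1j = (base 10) 42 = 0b101010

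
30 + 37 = 67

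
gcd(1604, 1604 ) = 1604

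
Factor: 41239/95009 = 11^1*23^1 * 163^1* 95009^( - 1) 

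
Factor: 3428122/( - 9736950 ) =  - 3^( - 1)*5^( - 2) * 67^1*139^( - 1 )*467^(-1)*25583^1 = -  1714061/4868475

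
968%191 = 13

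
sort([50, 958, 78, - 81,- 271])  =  [ - 271, - 81 , 50, 78,958]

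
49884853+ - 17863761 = 32021092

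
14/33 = 14/33 = 0.42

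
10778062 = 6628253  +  4149809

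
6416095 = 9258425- 2842330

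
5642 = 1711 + 3931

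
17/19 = 17/19=0.89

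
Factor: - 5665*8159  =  -5^1*11^1*41^1*103^1 * 199^1=-46220735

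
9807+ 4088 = 13895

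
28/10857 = 4/1551  =  0.00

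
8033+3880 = 11913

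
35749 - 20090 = 15659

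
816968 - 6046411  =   - 5229443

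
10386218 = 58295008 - 47908790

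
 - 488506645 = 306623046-795129691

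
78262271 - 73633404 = 4628867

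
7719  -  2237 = 5482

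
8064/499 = 8064/499 = 16.16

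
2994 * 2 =5988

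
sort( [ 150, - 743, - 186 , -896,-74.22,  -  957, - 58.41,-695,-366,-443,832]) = [-957, - 896,- 743, - 695,-443, - 366, - 186, - 74.22,-58.41, 150,832 ]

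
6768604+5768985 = 12537589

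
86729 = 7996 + 78733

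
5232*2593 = 13566576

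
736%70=36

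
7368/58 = 127 + 1/29 = 127.03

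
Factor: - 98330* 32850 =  - 2^2 *3^2*5^3*73^1 * 9833^1 = - 3230140500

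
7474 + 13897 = 21371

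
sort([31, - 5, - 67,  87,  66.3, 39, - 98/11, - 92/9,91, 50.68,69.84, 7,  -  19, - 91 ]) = [ - 91, - 67, - 19, - 92/9,-98/11,-5,7,31,39, 50.68,66.3,69.84,87, 91] 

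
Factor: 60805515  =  3^1*5^1*17^1 * 67^1*3559^1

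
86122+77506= 163628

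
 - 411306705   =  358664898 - 769971603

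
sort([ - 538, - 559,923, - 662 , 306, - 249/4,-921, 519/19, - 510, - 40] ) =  [ - 921,-662,  -  559, - 538, - 510, -249/4,-40,519/19, 306,923]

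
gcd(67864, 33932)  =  33932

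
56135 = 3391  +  52744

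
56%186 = 56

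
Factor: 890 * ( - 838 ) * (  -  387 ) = 2^2 * 3^2 * 5^1*  43^1*89^1*419^1 = 288632340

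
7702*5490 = 42283980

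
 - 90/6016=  - 45/3008 = - 0.01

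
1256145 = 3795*331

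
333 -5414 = -5081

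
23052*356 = 8206512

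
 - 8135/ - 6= 8135/6 = 1355.83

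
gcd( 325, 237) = 1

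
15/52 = 15/52 = 0.29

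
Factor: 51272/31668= 34/21=2^1*3^( - 1 ) * 7^( - 1 ) * 17^1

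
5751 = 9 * 639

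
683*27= 18441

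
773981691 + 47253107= 821234798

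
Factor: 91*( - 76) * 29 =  - 200564 = - 2^2*7^1*13^1*19^1*29^1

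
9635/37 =260 + 15/37 = 260.41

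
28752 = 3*9584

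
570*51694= 29465580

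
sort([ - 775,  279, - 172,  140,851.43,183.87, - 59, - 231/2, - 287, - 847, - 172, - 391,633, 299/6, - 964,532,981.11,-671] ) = [ - 964, - 847, - 775, -671, - 391, - 287, - 172, - 172, - 231/2,-59,299/6,140, 183.87,279, 532,633, 851.43,981.11 ] 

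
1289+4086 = 5375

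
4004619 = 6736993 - 2732374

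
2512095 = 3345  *751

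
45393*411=18656523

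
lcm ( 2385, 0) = 0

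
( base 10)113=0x71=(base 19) 5i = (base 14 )81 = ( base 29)3Q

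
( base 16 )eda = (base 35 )33M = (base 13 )1966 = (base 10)3802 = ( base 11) 2947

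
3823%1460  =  903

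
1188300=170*6990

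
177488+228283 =405771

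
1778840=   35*50824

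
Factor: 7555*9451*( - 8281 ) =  - 5^1*7^2*13^3*727^1*1511^1 = - 591282487705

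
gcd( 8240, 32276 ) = 4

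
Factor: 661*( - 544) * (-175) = 2^5*5^2*7^1*17^1 * 661^1 = 62927200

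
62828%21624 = 19580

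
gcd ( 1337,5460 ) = 7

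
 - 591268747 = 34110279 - 625379026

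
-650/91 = -8 + 6/7  =  - 7.14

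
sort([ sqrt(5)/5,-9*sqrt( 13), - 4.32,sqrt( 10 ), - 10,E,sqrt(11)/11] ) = [ -9* sqrt(13), - 10,  -  4.32,sqrt( 11)/11,sqrt( 5 )/5,E,sqrt (10 )] 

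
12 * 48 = 576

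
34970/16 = 17485/8 = 2185.62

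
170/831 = 170/831 = 0.20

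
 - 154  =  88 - 242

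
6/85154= 3/42577= 0.00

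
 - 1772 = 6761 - 8533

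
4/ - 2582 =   -  1  +  1289/1291 = -0.00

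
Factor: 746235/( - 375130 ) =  - 927/466 = - 2^( - 1 )*3^2*103^1*233^( - 1)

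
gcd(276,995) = 1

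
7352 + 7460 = 14812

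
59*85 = 5015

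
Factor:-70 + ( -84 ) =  -154  =  - 2^1*7^1*11^1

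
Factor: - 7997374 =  - 2^1  *7^1*11^2*4721^1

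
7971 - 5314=2657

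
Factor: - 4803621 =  - 3^1*1601207^1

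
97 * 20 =1940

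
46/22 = 2 + 1/11  =  2.09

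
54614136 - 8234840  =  46379296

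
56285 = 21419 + 34866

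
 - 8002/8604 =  - 4001/4302 =-0.93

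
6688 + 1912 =8600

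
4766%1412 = 530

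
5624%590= 314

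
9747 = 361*27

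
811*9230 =7485530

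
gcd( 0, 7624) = 7624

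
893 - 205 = 688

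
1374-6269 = -4895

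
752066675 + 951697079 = 1703763754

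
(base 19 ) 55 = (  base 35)2u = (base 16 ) 64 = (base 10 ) 100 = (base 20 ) 50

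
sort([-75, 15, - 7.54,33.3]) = [ - 75, - 7.54,15, 33.3 ]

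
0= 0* 40473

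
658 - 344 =314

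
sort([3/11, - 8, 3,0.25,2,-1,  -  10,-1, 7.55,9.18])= [  -  10,  -  8 , - 1,  -  1, 0.25,3/11,2, 3, 7.55, 9.18]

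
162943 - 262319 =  - 99376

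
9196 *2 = 18392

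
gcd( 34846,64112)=2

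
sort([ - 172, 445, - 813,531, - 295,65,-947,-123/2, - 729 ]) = [ - 947, - 813, - 729, - 295, - 172, - 123/2,65, 445,531]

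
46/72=23/36 = 0.64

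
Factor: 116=2^2*29^1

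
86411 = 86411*1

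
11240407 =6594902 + 4645505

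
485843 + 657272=1143115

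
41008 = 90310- 49302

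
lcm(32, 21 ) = 672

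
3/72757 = 3/72757 = 0.00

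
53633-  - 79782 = 133415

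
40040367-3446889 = 36593478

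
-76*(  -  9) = 684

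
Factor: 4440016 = 2^4*7^1*29^1*1367^1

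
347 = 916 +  - 569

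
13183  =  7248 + 5935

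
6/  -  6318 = -1/1053=   - 0.00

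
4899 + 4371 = 9270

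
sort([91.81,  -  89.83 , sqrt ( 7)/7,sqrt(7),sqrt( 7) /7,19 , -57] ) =[ - 89.83  ,-57 , sqrt( 7 )/7,sqrt (7) /7,sqrt(7 ),19, 91.81]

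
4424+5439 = 9863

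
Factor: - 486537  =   - 3^1*127^1 * 1277^1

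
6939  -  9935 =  - 2996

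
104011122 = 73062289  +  30948833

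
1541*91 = 140231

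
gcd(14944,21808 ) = 16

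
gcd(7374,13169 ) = 1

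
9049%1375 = 799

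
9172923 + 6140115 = 15313038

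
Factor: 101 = 101^1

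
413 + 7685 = 8098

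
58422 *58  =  3388476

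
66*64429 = 4252314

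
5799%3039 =2760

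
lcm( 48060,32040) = 96120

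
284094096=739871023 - 455776927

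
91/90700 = 91/90700 = 0.00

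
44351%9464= 6495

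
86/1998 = 43/999 =0.04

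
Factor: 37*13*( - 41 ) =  - 13^1*37^1*41^1 = -19721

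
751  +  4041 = 4792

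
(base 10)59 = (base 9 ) 65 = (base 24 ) 2b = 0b111011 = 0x3B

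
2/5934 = 1/2967 = 0.00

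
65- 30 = 35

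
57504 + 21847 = 79351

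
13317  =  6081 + 7236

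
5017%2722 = 2295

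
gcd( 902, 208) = 2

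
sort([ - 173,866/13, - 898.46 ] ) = [ - 898.46, - 173 , 866/13] 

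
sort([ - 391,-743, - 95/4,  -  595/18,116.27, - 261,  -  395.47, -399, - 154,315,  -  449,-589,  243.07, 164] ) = [ - 743, - 589, - 449, - 399, - 395.47, -391, - 261, - 154, - 595/18, - 95/4,116.27, 164, 243.07,  315] 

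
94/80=47/40 = 1.18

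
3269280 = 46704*70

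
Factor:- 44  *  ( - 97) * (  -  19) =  - 2^2*11^1*19^1*97^1 = -81092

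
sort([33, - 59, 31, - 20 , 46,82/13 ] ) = [ - 59, - 20, 82/13, 31,33, 46]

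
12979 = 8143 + 4836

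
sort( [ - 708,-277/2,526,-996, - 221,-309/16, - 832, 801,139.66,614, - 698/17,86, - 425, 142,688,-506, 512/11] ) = [ - 996,-832, - 708, - 506, -425,-221,-277/2, - 698/17,-309/16, 512/11,  86,139.66,142,526,614, 688,801]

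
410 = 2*205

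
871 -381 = 490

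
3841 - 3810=31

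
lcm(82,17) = 1394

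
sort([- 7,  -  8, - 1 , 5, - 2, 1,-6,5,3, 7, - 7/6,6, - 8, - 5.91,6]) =[ - 8,-8, - 7 , - 6, - 5.91,-2, - 7/6, - 1, 1 , 3,5,5, 6,6,7] 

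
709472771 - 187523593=521949178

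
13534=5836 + 7698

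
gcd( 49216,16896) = 64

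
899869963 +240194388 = 1140064351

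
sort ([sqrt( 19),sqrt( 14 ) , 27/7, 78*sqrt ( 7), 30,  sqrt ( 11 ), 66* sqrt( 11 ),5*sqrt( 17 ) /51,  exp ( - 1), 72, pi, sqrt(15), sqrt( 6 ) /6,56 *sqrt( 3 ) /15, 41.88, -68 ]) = [ - 68,exp( - 1 ),  5*sqrt(17) /51,sqrt( 6)/6, pi,sqrt (11), sqrt(14),27/7,sqrt( 15),  sqrt(19),56*sqrt (3 ) /15,30, 41.88,72,78*sqrt ( 7), 66*sqrt( 11 ) ] 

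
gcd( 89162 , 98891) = 1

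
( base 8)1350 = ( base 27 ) 10F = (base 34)lu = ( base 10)744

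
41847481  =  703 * 59527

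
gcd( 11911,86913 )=1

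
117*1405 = 164385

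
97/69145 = 97/69145 = 0.00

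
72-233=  -161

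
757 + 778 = 1535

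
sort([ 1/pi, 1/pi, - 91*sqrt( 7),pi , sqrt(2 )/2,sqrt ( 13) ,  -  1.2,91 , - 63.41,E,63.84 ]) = [ - 91*sqrt( 7 ), - 63.41, - 1.2,1/pi,1/pi,sqrt( 2 ) /2,E,pi,  sqrt( 13),63.84,91]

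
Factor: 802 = 2^1*401^1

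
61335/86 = 713 + 17/86 = 713.20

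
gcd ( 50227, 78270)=1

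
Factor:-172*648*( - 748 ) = 83369088 = 2^7*3^4*11^1*17^1 * 43^1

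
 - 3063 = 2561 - 5624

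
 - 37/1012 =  - 37/1012=- 0.04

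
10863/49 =10863/49 = 221.69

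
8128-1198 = 6930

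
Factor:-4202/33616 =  - 1/8 = - 2^( - 3 ) 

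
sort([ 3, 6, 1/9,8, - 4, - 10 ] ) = [-10, - 4, 1/9,  3 , 6,8] 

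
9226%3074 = 4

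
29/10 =29/10 = 2.90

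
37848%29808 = 8040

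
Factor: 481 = 13^1 * 37^1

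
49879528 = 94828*526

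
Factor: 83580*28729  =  2^2*3^1*5^1 * 7^1*199^1*28729^1  =  2401169820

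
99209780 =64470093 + 34739687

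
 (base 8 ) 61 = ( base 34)1f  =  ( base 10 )49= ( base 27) 1M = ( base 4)301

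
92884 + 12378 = 105262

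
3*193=579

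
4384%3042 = 1342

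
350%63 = 35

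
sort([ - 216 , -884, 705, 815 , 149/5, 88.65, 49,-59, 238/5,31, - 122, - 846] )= [ - 884, - 846,-216, - 122, - 59,  149/5, 31,238/5,49,88.65,  705,  815] 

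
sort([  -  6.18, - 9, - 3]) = [-9,  -  6.18,-3] 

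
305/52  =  305/52 = 5.87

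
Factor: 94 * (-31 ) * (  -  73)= 212722 = 2^1*31^1*47^1 * 73^1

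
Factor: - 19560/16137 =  - 40/33 = - 2^3 * 3^(  -  1)* 5^1*11^(-1 ) 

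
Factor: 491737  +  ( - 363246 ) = 11^1*11681^1 = 128491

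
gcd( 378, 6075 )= 27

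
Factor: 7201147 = 7201147^1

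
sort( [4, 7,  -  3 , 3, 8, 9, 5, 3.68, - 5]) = [ - 5, - 3, 3, 3.68, 4, 5, 7, 8, 9 ]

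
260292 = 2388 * 109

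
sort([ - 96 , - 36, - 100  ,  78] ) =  [ - 100, - 96, - 36, 78 ]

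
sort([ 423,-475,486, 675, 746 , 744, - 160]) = [ - 475, - 160 , 423 , 486, 675, 744, 746]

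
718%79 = 7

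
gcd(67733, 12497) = 1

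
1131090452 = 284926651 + 846163801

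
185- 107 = 78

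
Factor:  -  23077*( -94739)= 2186291903 = 47^1*211^1 *449^1*491^1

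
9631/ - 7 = - 1376 + 1/7 = - 1375.86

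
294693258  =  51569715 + 243123543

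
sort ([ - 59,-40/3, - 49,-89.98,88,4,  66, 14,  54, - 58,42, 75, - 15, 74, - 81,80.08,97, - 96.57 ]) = [ - 96.57, - 89.98, - 81, - 59, - 58, - 49, - 15,- 40/3, 4, 14,42,  54,66, 74,75, 80.08 , 88, 97 ]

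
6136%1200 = 136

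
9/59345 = 9/59345=0.00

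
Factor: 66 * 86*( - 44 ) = -249744 = -2^4*3^1*11^2*43^1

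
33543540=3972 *8445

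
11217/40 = 280+17/40 = 280.43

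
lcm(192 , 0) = 0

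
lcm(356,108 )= 9612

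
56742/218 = 260 + 31/109 =260.28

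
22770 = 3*7590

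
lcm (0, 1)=0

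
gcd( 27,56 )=1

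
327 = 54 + 273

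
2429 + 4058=6487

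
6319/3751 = 1+ 2568/3751  =  1.68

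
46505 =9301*5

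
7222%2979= 1264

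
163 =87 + 76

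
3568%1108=244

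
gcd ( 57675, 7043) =1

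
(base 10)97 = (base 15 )67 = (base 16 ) 61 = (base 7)166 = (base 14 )6d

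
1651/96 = 17+19/96 =17.20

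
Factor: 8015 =5^1*7^1*229^1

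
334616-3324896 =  - 2990280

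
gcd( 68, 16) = 4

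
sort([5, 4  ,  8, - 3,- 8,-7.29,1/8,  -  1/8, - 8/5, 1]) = [  -  8, - 7.29, - 3, - 8/5, - 1/8 , 1/8, 1 , 4,5,8 ] 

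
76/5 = 76/5 = 15.20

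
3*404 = 1212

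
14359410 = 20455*702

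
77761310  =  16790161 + 60971149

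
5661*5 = 28305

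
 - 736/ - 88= 92/11 = 8.36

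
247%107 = 33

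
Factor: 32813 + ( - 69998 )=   -  37185= - 3^1*5^1*37^1*67^1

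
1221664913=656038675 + 565626238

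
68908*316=21774928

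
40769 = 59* 691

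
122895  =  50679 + 72216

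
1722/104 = 861/52 = 16.56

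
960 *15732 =15102720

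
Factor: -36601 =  - 17^1*2153^1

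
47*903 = 42441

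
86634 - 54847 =31787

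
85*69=5865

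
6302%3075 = 152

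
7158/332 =21 + 93/166  =  21.56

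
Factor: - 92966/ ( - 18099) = 2^1*3^( - 2 )*23^1* 43^1 * 47^1*2011^( - 1 )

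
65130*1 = 65130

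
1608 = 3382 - 1774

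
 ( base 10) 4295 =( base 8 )10307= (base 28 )5DB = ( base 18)D4B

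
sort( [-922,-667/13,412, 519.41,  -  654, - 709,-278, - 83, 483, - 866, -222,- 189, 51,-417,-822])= [-922,-866, - 822,-709,-654, - 417, - 278, -222,-189, - 83,-667/13, 51,412,483,  519.41 ] 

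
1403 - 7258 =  - 5855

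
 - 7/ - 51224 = 7/51224 = 0.00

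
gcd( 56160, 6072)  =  24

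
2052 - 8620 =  - 6568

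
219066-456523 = - 237457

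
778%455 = 323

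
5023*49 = 246127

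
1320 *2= 2640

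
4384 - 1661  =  2723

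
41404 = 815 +40589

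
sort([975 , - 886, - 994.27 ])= [ - 994.27,-886,975] 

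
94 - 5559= - 5465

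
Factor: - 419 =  - 419^1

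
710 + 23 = 733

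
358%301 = 57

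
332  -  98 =234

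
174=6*29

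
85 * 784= 66640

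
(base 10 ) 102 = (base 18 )5C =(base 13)7B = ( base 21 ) 4i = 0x66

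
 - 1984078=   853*( - 2326)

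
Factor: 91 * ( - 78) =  - 7098 =- 2^1*3^1 * 7^1*13^2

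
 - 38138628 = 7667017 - 45805645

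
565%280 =5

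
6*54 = 324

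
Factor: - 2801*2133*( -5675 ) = 3^3 * 5^2 *79^1*227^1*2801^1 = 33905474775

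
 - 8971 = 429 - 9400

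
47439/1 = 47439= 47439.00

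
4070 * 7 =28490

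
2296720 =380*6044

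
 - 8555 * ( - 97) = 829835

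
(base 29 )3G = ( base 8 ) 147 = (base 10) 103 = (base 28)3J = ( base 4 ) 1213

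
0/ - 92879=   0/1 = - 0.00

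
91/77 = 1 + 2/11 = 1.18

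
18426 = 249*74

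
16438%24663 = 16438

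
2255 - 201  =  2054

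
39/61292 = 39/61292 = 0.00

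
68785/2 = 34392 + 1/2 = 34392.50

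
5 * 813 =4065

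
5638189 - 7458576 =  - 1820387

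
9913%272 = 121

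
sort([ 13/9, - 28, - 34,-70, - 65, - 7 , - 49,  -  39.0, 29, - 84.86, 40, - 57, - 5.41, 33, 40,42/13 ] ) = [ - 84.86, - 70, - 65, - 57,-49, - 39.0, - 34, - 28, - 7, - 5.41, 13/9, 42/13, 29, 33, 40, 40 ] 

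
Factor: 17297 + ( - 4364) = 3^3*479^1 = 12933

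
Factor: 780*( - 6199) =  - 4835220 =-2^2*3^1*5^1*13^1*6199^1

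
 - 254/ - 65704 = 127/32852= 0.00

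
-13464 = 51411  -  64875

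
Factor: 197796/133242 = 2^1*311^1*419^(  -  1 ) = 622/419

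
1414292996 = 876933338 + 537359658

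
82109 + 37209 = 119318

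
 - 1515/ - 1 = 1515 + 0/1 = 1515.00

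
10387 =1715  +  8672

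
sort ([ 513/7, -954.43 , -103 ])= [-954.43,-103,513/7]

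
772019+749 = 772768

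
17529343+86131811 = 103661154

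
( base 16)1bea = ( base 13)3339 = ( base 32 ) 6VA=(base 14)2866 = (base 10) 7146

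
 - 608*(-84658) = 51472064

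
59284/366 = 161 + 179/183 =161.98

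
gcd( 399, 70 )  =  7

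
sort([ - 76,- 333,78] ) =[ - 333,-76,78]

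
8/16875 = 8/16875= 0.00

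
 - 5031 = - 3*1677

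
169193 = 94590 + 74603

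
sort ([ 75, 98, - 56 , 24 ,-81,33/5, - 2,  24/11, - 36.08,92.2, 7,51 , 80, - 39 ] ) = [ - 81, - 56, - 39, - 36.08, - 2, 24/11 , 33/5,7, 24, 51,75,80, 92.2,  98]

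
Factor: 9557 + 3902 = 13459  =  43^1*313^1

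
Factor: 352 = 2^5 *11^1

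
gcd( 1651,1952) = 1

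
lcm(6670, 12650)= 366850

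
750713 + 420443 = 1171156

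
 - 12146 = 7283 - 19429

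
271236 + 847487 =1118723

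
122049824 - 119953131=2096693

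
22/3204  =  11/1602 = 0.01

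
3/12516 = 1/4172 = 0.00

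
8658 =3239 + 5419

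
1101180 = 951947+149233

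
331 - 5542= - 5211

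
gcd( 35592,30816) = 24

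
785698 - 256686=529012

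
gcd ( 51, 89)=1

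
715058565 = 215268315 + 499790250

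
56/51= 56/51  =  1.10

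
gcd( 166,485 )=1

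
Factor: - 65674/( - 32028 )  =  32837/16014= 2^( - 1 )*3^( - 1) *7^1*17^(-1)*157^( - 1 )  *  4691^1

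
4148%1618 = 912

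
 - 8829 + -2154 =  - 10983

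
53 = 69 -16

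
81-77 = 4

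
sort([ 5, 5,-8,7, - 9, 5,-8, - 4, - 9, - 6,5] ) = [ - 9, -9,-8,-8 , - 6,-4,5, 5,5,5,7] 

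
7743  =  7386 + 357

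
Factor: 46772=2^2*11^1*1063^1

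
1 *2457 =2457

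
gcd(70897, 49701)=1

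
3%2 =1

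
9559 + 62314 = 71873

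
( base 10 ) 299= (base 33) 92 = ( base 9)362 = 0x12B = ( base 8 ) 453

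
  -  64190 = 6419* (-10) 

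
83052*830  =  68933160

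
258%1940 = 258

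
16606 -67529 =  - 50923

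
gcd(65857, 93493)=1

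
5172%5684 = 5172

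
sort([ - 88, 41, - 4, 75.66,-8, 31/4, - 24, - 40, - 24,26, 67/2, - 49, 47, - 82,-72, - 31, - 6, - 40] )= [ - 88, - 82, - 72,-49, - 40, - 40,-31, - 24,-24, - 8,-6,-4,  31/4,26, 67/2,41, 47 , 75.66 ]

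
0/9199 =0= 0.00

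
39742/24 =19871/12= 1655.92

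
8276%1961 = 432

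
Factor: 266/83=2^1*7^1*19^1*83^( - 1)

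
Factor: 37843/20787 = 71/39= 3^(  -  1)*13^(-1)*71^1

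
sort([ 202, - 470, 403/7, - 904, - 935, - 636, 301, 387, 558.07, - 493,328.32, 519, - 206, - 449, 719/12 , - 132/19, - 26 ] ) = [ - 935, - 904, - 636,  -  493 ,- 470,- 449, - 206, - 26, - 132/19, 403/7,719/12, 202, 301, 328.32,387, 519, 558.07 ]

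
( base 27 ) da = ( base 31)BK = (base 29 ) CD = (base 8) 551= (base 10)361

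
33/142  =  33/142 =0.23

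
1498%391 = 325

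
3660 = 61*60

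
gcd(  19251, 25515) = 27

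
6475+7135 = 13610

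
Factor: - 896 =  - 2^7*7^1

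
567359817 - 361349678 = 206010139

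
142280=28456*5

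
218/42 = 109/21 = 5.19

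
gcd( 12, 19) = 1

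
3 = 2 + 1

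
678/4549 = 678/4549=   0.15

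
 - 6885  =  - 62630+55745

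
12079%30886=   12079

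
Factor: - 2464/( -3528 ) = 44/63 =2^2*3^(-2) *7^( - 1 )*11^1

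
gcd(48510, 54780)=330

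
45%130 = 45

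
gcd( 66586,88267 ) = 1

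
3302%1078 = 68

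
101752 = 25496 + 76256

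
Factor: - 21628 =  - 2^2*5407^1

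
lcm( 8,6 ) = 24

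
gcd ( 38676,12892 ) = 12892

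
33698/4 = 16849/2 = 8424.50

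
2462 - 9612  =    -  7150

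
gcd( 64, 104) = 8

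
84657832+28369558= 113027390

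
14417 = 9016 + 5401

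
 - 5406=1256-6662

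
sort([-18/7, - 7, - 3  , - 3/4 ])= [ - 7  ,-3, - 18/7, - 3/4 ] 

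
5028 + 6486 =11514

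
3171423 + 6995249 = 10166672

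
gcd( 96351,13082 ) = 1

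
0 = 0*4595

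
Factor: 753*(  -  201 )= - 3^2*67^1*251^1 = - 151353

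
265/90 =2 + 17/18 =2.94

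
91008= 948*96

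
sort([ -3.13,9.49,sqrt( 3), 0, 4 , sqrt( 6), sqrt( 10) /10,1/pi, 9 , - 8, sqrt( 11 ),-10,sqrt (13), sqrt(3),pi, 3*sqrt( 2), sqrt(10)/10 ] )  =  [-10, - 8,- 3.13,0, sqrt(10 ) /10,sqrt ( 10 ) /10, 1/pi, sqrt( 3 ),sqrt( 3), sqrt( 6),pi,sqrt( 11 ),sqrt(13) , 4, 3*sqrt( 2 ),9, 9.49 ] 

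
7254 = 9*806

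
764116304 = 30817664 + 733298640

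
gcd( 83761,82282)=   1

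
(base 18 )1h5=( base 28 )MJ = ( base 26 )ob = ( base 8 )1173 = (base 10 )635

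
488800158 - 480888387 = 7911771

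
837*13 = 10881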